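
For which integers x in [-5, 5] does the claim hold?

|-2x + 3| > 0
Over all integers in [-5, 5], LHS − RHS is smallest at x = 1, where it equals 1:
x = 1: LHS = |-2·1 + 3| = |1| = 1; 1 > 0 — holds
At the ends of the range:
x = -5: LHS = |-2·(-5) + 3| = |13| = 13; 13 > 0 — holds
x = 5: LHS = |-2·5 + 3| = |-7| = 7; 7 > 0 — holds
Hence LHS − RHS is never zero or negative, i.e. LHS > RHS throughout, so the relation holds for every integer in [-5, 5].

Answer: All integers in [-5, 5]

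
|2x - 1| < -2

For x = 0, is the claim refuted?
Substitute x = 0 into the relation:
x = 0: LHS = |2·0 - 1| = |-1| = 1; 1 < -2 — FAILS

Since the claim fails at x = 0, this value is a counterexample.

Answer: Yes, x = 0 is a counterexample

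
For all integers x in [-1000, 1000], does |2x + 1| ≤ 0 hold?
The claim fails at x = 0:
x = 0: LHS = |2·0 + 1| = |1| = 1; 1 ≤ 0 — FAILS

Because a single integer refutes it, the statement is false.

Answer: False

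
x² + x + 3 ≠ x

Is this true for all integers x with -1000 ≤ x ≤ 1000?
Over all integers in [-1000, 1000], LHS − RHS is always positive; it is smallest at x = 0, where it equals 3:
x = 0: LHS = 0² + 0 + 3 = 3; 3 ≠ 0 — holds
At the ends of the range:
x = -1000: LHS = (-1000)² + (-1000) + 3 = 999003; 999003 ≠ -1000 — holds
x = 1000: LHS = 1000² + 1000 + 3 = 1001003; 1001003 ≠ 1000 — holds
Hence LHS − RHS is never 0, i.e. the two sides are never equal, so the relation holds for every integer in [-1000, 1000].

No counterexample exists.

Answer: True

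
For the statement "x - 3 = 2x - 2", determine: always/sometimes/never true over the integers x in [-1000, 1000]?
Holds at x = -1: LHS = (-1) - 3 = -4, RHS = 2·(-1) - 2 = -4; -4 = -4 — holds
Fails at x = 0: LHS = 0 - 3 = -3, RHS = 2·0 - 2 = -2; -3 = -2 — FAILS
It is satisfied by some integers in the range but not all.

Answer: Sometimes true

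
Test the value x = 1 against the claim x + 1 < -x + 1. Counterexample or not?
Substitute x = 1 into the relation:
x = 1: LHS = 1 + 1 = 2, RHS = -1 + 1 = 0; 2 < 0 — FAILS

Since the claim fails at x = 1, this value is a counterexample.

Answer: Yes, x = 1 is a counterexample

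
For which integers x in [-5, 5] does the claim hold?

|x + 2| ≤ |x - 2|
Holds for: {-5, -4, -3, -2, -1, 0}
Fails for: {1, 2, 3, 4, 5}

Answer: {-5, -4, -3, -2, -1, 0}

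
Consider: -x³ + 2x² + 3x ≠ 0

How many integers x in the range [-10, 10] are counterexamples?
Counterexamples in [-10, 10]: {-1, 0, 3}.

Counting them gives 3 values.

Answer: 3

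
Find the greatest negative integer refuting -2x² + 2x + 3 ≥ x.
Testing negative integers from -1 downward:
x = -1: LHS = -2·(-1)² + 2·(-1) + 3 = -1; -1 ≥ -1 — holds
x = -2: LHS = -2·(-2)² + 2·(-2) + 3 = -9; -9 ≥ -2 — FAILS  ← closest negative counterexample to 0

Answer: x = -2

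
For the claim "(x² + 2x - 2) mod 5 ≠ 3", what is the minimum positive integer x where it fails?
Testing positive integers:
x = 1: LHS = (1² + 2·1 - 2) mod 5 = 1 mod 5 = 1; 1 ≠ 3 — holds
x = 2: LHS = (2² + 2·2 - 2) mod 5 = 6 mod 5 = 1; 1 ≠ 3 — holds
x = 3: LHS = (3² + 2·3 - 2) mod 5 = 13 mod 5 = 3; 3 ≠ 3 — FAILS  ← smallest positive counterexample

Answer: x = 3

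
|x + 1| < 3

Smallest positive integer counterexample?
Testing positive integers:
x = 1: LHS = |1 + 1| = |2| = 2; 2 < 3 — holds
x = 2: LHS = |2 + 1| = |3| = 3; 3 < 3 — FAILS  ← smallest positive counterexample

Answer: x = 2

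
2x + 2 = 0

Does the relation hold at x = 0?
x = 0: LHS = 2·0 + 2 = 2; 2 = 0 — FAILS

The relation fails at x = 0, so x = 0 is a counterexample.

Answer: No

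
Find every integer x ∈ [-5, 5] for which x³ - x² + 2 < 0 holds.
Holds for: {-5, -4, -3, -2}
Fails for: {-1, 0, 1, 2, 3, 4, 5}

Answer: {-5, -4, -3, -2}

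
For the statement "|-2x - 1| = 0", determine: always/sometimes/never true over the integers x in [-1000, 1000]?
Over all integers in [-1000, 1000], LHS − RHS is always positive; it is smallest at x = 0, where it equals 1:
x = 0: LHS = |-2·0 - 1| = |-1| = 1; 1 = 0 — FAILS
At the ends of the range:
x = -1000: LHS = |-2·(-1000) - 1| = |1999| = 1999; 1999 = 0 — FAILS
x = 1000: LHS = |-2·1000 - 1| = |-2001| = 2001; 2001 = 0 — FAILS
Hence LHS − RHS is never 0, i.e. the two sides are never equal, so the claimed relation (=) fails for every integer in [-1000, 1000].

No integer in the range satisfies it.

Answer: Never true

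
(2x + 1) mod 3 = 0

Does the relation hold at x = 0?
x = 0: LHS = (2·0 + 1) mod 3 = 1 mod 3 = 1; 1 = 0 — FAILS

The relation fails at x = 0, so x = 0 is a counterexample.

Answer: No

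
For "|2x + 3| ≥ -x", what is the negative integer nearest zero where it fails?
Testing negative integers from -1 downward:
x = -1: LHS = |2·(-1) + 3| = |1| = 1, RHS = -(-1) = 1; 1 ≥ 1 — holds
x = -2: LHS = |2·(-2) + 3| = |-1| = 1, RHS = -(-2) = 2; 1 ≥ 2 — FAILS  ← closest negative counterexample to 0

Answer: x = -2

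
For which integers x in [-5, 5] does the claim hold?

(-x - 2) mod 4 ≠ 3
Holds for: {-4, -3, -2, 0, 1, 2, 4, 5}
Fails for: {-5, -1, 3}

Answer: {-4, -3, -2, 0, 1, 2, 4, 5}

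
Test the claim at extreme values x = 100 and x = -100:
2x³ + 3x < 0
x = 100: LHS = 2·100³ + 3·100 = 2000300; 2000300 < 0 — FAILS
x = -100: LHS = 2·(-100)³ + 3·(-100) = -2000300; -2000300 < 0 — holds

Answer: Partially: fails for x = 100, holds for x = -100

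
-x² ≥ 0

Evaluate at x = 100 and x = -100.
x = 100: LHS = -100² = -10000; -10000 ≥ 0 — FAILS
x = -100: LHS = -(-100)² = -10000; -10000 ≥ 0 — FAILS

Answer: No, fails for both x = 100 and x = -100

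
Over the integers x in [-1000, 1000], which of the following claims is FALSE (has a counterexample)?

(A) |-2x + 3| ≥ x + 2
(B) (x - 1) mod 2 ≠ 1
(A) x = 1: LHS = |-2·1 + 3| = |1| = 1, RHS = 1 + 2 = 3; 1 ≥ 3 — FAILS
(B) x = 0: LHS = (0 - 1) mod 2 = (-1) mod 2 = 1; 1 ≠ 1 — FAILS

Answer: Both A and B are false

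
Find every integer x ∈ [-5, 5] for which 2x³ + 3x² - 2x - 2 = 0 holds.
Track d = LHS − RHS over the integers in [-5, 5]. Equality would need d = 0, but d changes sign only between consecutive integers, jumping over 0:
x = -2: LHS = 2·(-2)³ + 3·(-2)² - 2·(-2) - 2 = -2; -2 = 0 — FAILS  (d = -2)
x = -1: LHS = 2·(-1)³ + 3·(-1)² - 2·(-1) - 2 = 1; 1 = 0 — FAILS  (d = 1)
x = -1: LHS = 2·(-1)³ + 3·(-1)² - 2·(-1) - 2 = 1; 1 = 0 — FAILS  (d = 1)
x = 0: LHS = 2·0³ + 3·0² - 2·0 - 2 = -2; -2 = 0 — FAILS  (d = -2)
x = 0: LHS = 2·0³ + 3·0² - 2·0 - 2 = -2; -2 = 0 — FAILS  (d = -2)
x = 1: LHS = 2·1³ + 3·1² - 2·1 - 2 = 1; 1 = 0 — FAILS  (d = 1)
Away from these crossings d keeps a constant sign, and checking every integer in [-5, 5] confirms d ≠ 0 throughout. Hence the two sides are never equal, so the claimed relation (=) fails for every integer in [-5, 5].

Answer: None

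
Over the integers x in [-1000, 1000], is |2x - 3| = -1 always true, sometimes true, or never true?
An absolute value is never negative, so the left side is ≥ 0 for every x, while the right side is -1. Tightest case in [-1000, 1000] is x = 1:
x = 1: LHS = |2·1 - 3| = |-1| = 1; 1 = -1 — FAILS
Hence LHS − RHS is never 0, i.e. the two sides are never equal, so the claimed relation (=) fails for every integer in [-1000, 1000].

No integer in the range satisfies it.

Answer: Never true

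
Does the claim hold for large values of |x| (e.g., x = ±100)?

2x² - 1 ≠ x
x = 100: LHS = 2·100² - 1 = 19999; 19999 ≠ 100 — holds
x = -100: LHS = 2·(-100)² - 1 = 19999; 19999 ≠ -100 — holds

Answer: Yes, holds for both x = 100 and x = -100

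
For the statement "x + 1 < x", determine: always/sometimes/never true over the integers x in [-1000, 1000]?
Over all integers in [-1000, 1000], LHS − RHS is smallest at x = 0, where it equals 1:
x = 0: LHS = 0 + 1 = 1; 1 < 0 — FAILS
At the ends of the range:
x = -1000: LHS = (-1000) + 1 = -999; -999 < -1000 — FAILS
x = 1000: LHS = 1000 + 1 = 1001; 1001 < 1000 — FAILS
Hence LHS − RHS is never negative, i.e. LHS ≥ RHS throughout, so the claimed relation (<) fails for every integer in [-1000, 1000].

No integer in the range satisfies it.

Answer: Never true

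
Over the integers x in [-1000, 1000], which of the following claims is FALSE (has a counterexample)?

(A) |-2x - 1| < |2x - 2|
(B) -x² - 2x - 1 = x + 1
(A) x = 1: LHS = |-2·1 - 1| = |-3| = 3, RHS = |2·1 - 2| = |0| = 0; 3 < 0 — FAILS
(B) x = 0: LHS = -0² - 2·0 - 1 = -1, RHS = 0 + 1 = 1; -1 = 1 — FAILS

Answer: Both A and B are false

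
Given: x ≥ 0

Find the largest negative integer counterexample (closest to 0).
Testing negative integers from -1 downward:
x = -1: -1 ≥ 0 — FAILS  ← closest negative counterexample to 0

Answer: x = -1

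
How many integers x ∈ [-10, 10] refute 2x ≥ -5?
Counterexamples in [-10, 10]: {-10, -9, -8, -7, -6, -5, -4, -3}.

Counting them gives 8 values.

Answer: 8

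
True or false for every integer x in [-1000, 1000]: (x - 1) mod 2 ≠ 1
The claim fails at x = 0:
x = 0: LHS = (0 - 1) mod 2 = (-1) mod 2 = 1; 1 ≠ 1 — FAILS

Because a single integer refutes it, the statement is false.

Answer: False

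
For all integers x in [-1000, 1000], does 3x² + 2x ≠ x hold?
The claim fails at x = 0:
x = 0: LHS = 3·0² + 2·0 = 0; 0 ≠ 0 — FAILS

Because a single integer refutes it, the statement is false.

Answer: False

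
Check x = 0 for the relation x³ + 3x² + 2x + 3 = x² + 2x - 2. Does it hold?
x = 0: LHS = 0³ + 3·0² + 2·0 + 3 = 3, RHS = 0² + 2·0 - 2 = -2; 3 = -2 — FAILS

The relation fails at x = 0, so x = 0 is a counterexample.

Answer: No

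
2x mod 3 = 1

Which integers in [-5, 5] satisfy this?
Holds for: {-4, -1, 2, 5}
Fails for: {-5, -3, -2, 0, 1, 3, 4}

Answer: {-4, -1, 2, 5}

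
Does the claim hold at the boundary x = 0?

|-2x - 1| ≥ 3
x = 0: LHS = |-2·0 - 1| = |-1| = 1; 1 ≥ 3 — FAILS

The relation fails at x = 0, so x = 0 is a counterexample.

Answer: No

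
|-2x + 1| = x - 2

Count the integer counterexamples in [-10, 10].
Counterexamples in [-10, 10]: {-10, -9, -8, -7, -6, -5, -4, -3, -2, -1, 0, 1, 2, 3, 4, 5, 6, 7, 8, 9, 10}.

Counting them gives 21 values.

Answer: 21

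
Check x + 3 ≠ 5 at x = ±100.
x = 100: LHS = 100 + 3 = 103; 103 ≠ 5 — holds
x = -100: LHS = (-100) + 3 = -97; -97 ≠ 5 — holds

Answer: Yes, holds for both x = 100 and x = -100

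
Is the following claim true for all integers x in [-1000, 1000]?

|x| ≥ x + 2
The claim fails at x = 0:
x = 0: LHS = |0| = 0, RHS = 0 + 2 = 2; 0 ≥ 2 — FAILS

Because a single integer refutes it, the statement is false.

Answer: False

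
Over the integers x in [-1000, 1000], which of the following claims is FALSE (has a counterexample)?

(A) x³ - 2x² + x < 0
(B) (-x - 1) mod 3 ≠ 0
(A) x = 0: LHS = 0³ - 2·0² + 0 = 0; 0 < 0 — FAILS
(B) x = -1: LHS = (-(-1) - 1) mod 3 = 0 mod 3 = 0; 0 ≠ 0 — FAILS

Answer: Both A and B are false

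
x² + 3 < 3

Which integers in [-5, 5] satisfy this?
Over all integers in [-5, 5], LHS − RHS is smallest at x = 0, where it equals 0:
x = 0: LHS = 0² + 3 = 3; 3 < 3 — FAILS
At the ends of the range:
x = -5: LHS = (-5)² + 3 = 28; 28 < 3 — FAILS
x = 5: LHS = 5² + 3 = 28; 28 < 3 — FAILS
Hence LHS − RHS is never negative, i.e. LHS ≥ RHS throughout, so the claimed relation (<) fails for every integer in [-5, 5].

Answer: None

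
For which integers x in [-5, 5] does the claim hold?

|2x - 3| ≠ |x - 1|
Holds for: {-5, -4, -3, -2, -1, 0, 1, 3, 4, 5}
Fails for: {2}

Answer: {-5, -4, -3, -2, -1, 0, 1, 3, 4, 5}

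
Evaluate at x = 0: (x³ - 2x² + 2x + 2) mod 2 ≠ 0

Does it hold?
x = 0: LHS = (0³ - 2·0² + 2·0 + 2) mod 2 = 2 mod 2 = 0; 0 ≠ 0 — FAILS

The relation fails at x = 0, so x = 0 is a counterexample.

Answer: No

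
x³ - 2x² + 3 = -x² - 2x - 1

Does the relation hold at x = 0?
x = 0: LHS = 0³ - 2·0² + 3 = 3, RHS = -0² - 2·0 - 1 = -1; 3 = -1 — FAILS

The relation fails at x = 0, so x = 0 is a counterexample.

Answer: No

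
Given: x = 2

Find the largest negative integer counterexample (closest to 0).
Testing negative integers from -1 downward:
x = -1: -1 = 2 — FAILS  ← closest negative counterexample to 0

Answer: x = -1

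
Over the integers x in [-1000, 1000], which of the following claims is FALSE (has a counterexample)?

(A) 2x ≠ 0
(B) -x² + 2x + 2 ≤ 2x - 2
(A) x = 0: LHS = 2·0 = 0; 0 ≠ 0 — FAILS
(B) x = 0: LHS = -0² + 2·0 + 2 = 2, RHS = 2·0 - 2 = -2; 2 ≤ -2 — FAILS

Answer: Both A and B are false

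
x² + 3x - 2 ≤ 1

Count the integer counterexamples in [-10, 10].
Counterexamples in [-10, 10]: {-10, -9, -8, -7, -6, -5, -4, 1, 2, 3, 4, 5, 6, 7, 8, 9, 10}.

Counting them gives 17 values.

Answer: 17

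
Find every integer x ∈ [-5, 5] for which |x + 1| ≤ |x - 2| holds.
Holds for: {-5, -4, -3, -2, -1, 0}
Fails for: {1, 2, 3, 4, 5}

Answer: {-5, -4, -3, -2, -1, 0}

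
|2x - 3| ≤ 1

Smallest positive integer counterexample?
Testing positive integers:
x = 1: LHS = |2·1 - 3| = |-1| = 1; 1 ≤ 1 — holds
x = 2: LHS = |2·2 - 3| = |1| = 1; 1 ≤ 1 — holds
x = 3: LHS = |2·3 - 3| = |3| = 3; 3 ≤ 1 — FAILS  ← smallest positive counterexample

Answer: x = 3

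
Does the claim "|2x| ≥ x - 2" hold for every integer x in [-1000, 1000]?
Over all integers in [-1000, 1000], LHS − RHS is smallest at x = 0, where it equals 2:
x = 0: LHS = |2·0| = |0| = 0, RHS = 0 - 2 = -2; 0 ≥ -2 — holds
At the ends of the range:
x = -1000: LHS = |2·(-1000)| = |-2000| = 2000, RHS = (-1000) - 2 = -1002; 2000 ≥ -1002 — holds
x = 1000: LHS = |2·1000| = |2000| = 2000, RHS = 1000 - 2 = 998; 2000 ≥ 998 — holds
Hence LHS − RHS is never negative, i.e. LHS ≥ RHS throughout, so the relation holds for every integer in [-1000, 1000].

No counterexample exists.

Answer: True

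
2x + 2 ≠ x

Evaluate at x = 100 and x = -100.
x = 100: LHS = 2·100 + 2 = 202; 202 ≠ 100 — holds
x = -100: LHS = 2·(-100) + 2 = -198; -198 ≠ -100 — holds

Answer: Yes, holds for both x = 100 and x = -100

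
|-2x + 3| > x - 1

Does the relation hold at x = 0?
x = 0: LHS = |-2·0 + 3| = |3| = 3, RHS = 0 - 1 = -1; 3 > -1 — holds

The relation is satisfied at x = 0.

Answer: Yes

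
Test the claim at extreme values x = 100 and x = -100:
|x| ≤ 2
x = 100: LHS = |100| = 100; 100 ≤ 2 — FAILS
x = -100: LHS = |-100| = 100; 100 ≤ 2 — FAILS

Answer: No, fails for both x = 100 and x = -100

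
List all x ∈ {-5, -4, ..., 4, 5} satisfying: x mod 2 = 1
Holds for: {-5, -3, -1, 1, 3, 5}
Fails for: {-4, -2, 0, 2, 4}

Answer: {-5, -3, -1, 1, 3, 5}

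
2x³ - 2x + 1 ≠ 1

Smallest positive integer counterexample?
Testing positive integers:
x = 1: LHS = 2·1³ - 2·1 + 1 = 1; 1 ≠ 1 — FAILS  ← smallest positive counterexample

Answer: x = 1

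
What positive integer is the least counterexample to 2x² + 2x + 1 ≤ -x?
Testing positive integers:
x = 1: LHS = 2·1² + 2·1 + 1 = 5; 5 ≤ -1 — FAILS  ← smallest positive counterexample

Answer: x = 1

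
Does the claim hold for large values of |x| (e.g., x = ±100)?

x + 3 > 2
x = 100: LHS = 100 + 3 = 103; 103 > 2 — holds
x = -100: LHS = (-100) + 3 = -97; -97 > 2 — FAILS

Answer: Partially: holds for x = 100, fails for x = -100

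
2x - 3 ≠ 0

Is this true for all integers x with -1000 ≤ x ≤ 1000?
Track d = LHS − RHS over the integers in [-1000, 1000]. Equality would need d = 0, but d changes sign only between consecutive integers, jumping over 0:
x = 1: LHS = 2·1 - 3 = -1; -1 ≠ 0 — holds  (d = -1)
x = 2: LHS = 2·2 - 3 = 1; 1 ≠ 0 — holds  (d = 1)
Away from these crossings d keeps a constant sign, and checking every integer in [-1000, 1000] confirms d ≠ 0 throughout. Hence the two sides are never equal, so the relation holds for every integer in [-1000, 1000].

No counterexample exists.

Answer: True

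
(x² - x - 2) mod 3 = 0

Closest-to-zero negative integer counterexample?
Testing negative integers from -1 downward:
x = -1: LHS = ((-1)² - (-1) - 2) mod 3 = 0 mod 3 = 0; 0 = 0 — holds
x = -2: LHS = ((-2)² - (-2) - 2) mod 3 = 4 mod 3 = 1; 1 = 0 — FAILS  ← closest negative counterexample to 0

Answer: x = -2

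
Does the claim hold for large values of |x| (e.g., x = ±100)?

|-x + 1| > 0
x = 100: LHS = |-100 + 1| = |-99| = 99; 99 > 0 — holds
x = -100: LHS = |-(-100) + 1| = |101| = 101; 101 > 0 — holds

Answer: Yes, holds for both x = 100 and x = -100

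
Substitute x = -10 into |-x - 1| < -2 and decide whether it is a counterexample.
Substitute x = -10 into the relation:
x = -10: LHS = |-(-10) - 1| = |9| = 9; 9 < -2 — FAILS

Since the claim fails at x = -10, this value is a counterexample.

Answer: Yes, x = -10 is a counterexample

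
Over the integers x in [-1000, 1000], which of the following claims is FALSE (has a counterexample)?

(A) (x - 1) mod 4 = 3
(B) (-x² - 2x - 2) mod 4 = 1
(A) x = 1: LHS = (1 - 1) mod 4 = 0 mod 4 = 0; 0 = 3 — FAILS
(B) x = 0: LHS = (-0² - 2·0 - 2) mod 4 = (-2) mod 4 = 2; 2 = 1 — FAILS

Answer: Both A and B are false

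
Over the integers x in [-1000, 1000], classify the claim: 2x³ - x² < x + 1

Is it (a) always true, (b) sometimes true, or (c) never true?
Holds at x = 0: LHS = 2·0³ - 0² = 0, RHS = 0 + 1 = 1; 0 < 1 — holds
Fails at x = 2: LHS = 2·2³ - 2² = 12, RHS = 2 + 1 = 3; 12 < 3 — FAILS
It is satisfied by some integers in the range but not all.

Answer: Sometimes true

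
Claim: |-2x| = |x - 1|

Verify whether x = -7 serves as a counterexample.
Substitute x = -7 into the relation:
x = -7: LHS = |-2·(-7)| = |14| = 14, RHS = |(-7) - 1| = |-8| = 8; 14 = 8 — FAILS

Since the claim fails at x = -7, this value is a counterexample.

Answer: Yes, x = -7 is a counterexample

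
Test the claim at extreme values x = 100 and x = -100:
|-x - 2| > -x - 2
x = 100: LHS = |-100 - 2| = |-102| = 102, RHS = -100 - 2 = -102; 102 > -102 — holds
x = -100: LHS = |-(-100) - 2| = |98| = 98, RHS = -(-100) - 2 = 98; 98 > 98 — FAILS

Answer: Partially: holds for x = 100, fails for x = -100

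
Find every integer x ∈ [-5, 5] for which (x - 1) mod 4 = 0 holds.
Holds for: {-3, 1, 5}
Fails for: {-5, -4, -2, -1, 0, 2, 3, 4}

Answer: {-3, 1, 5}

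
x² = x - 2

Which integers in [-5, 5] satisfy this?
Over all integers in [-5, 5], LHS − RHS is always positive; it is smallest at x = 0, where it equals 2:
x = 0: LHS = 0² = 0, RHS = 0 - 2 = -2; 0 = -2 — FAILS
At the ends of the range:
x = -5: LHS = (-5)² = 25, RHS = (-5) - 2 = -7; 25 = -7 — FAILS
x = 5: LHS = 5² = 25, RHS = 5 - 2 = 3; 25 = 3 — FAILS
Hence LHS − RHS is never 0, i.e. the two sides are never equal, so the claimed relation (=) fails for every integer in [-5, 5].

Answer: None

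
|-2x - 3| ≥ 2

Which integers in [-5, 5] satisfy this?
Holds for: {-5, -4, -3, 0, 1, 2, 3, 4, 5}
Fails for: {-2, -1}

Answer: {-5, -4, -3, 0, 1, 2, 3, 4, 5}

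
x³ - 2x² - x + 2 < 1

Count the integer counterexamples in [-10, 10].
Counterexamples in [-10, 10]: {0, 3, 4, 5, 6, 7, 8, 9, 10}.

Counting them gives 9 values.

Answer: 9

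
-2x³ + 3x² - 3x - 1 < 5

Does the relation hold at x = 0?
x = 0: LHS = -2·0³ + 3·0² - 3·0 - 1 = -1; -1 < 5 — holds

The relation is satisfied at x = 0.

Answer: Yes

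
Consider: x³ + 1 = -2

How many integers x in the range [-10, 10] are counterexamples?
Counterexamples in [-10, 10]: {-10, -9, -8, -7, -6, -5, -4, -3, -2, -1, 0, 1, 2, 3, 4, 5, 6, 7, 8, 9, 10}.

Counting them gives 21 values.

Answer: 21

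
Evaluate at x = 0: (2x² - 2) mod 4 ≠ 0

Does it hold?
x = 0: LHS = (2·0² - 2) mod 4 = (-2) mod 4 = 2; 2 ≠ 0 — holds

The relation is satisfied at x = 0.

Answer: Yes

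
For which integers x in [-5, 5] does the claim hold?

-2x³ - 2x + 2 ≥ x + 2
Holds for: {-5, -4, -3, -2, -1, 0}
Fails for: {1, 2, 3, 4, 5}

Answer: {-5, -4, -3, -2, -1, 0}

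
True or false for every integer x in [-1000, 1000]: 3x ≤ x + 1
The claim fails at x = 1:
x = 1: LHS = 3·1 = 3, RHS = 1 + 1 = 2; 3 ≤ 2 — FAILS

Because a single integer refutes it, the statement is false.

Answer: False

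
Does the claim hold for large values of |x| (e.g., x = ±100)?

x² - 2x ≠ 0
x = 100: LHS = 100² - 2·100 = 9800; 9800 ≠ 0 — holds
x = -100: LHS = (-100)² - 2·(-100) = 10200; 10200 ≠ 0 — holds

Answer: Yes, holds for both x = 100 and x = -100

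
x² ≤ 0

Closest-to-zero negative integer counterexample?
Testing negative integers from -1 downward:
x = -1: LHS = (-1)² = 1; 1 ≤ 0 — FAILS  ← closest negative counterexample to 0

Answer: x = -1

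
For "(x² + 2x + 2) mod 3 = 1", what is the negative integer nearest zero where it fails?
Testing negative integers from -1 downward:
x = -1: LHS = ((-1)² + 2·(-1) + 2) mod 3 = 1 mod 3 = 1; 1 = 1 — holds
x = -2: LHS = ((-2)² + 2·(-2) + 2) mod 3 = 2 mod 3 = 2; 2 = 1 — FAILS  ← closest negative counterexample to 0

Answer: x = -2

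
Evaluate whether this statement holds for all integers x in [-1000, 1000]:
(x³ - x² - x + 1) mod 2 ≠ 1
The claim fails at x = 0:
x = 0: LHS = (0³ - 0² - 0 + 1) mod 2 = 1 mod 2 = 1; 1 ≠ 1 — FAILS

Because a single integer refutes it, the statement is false.

Answer: False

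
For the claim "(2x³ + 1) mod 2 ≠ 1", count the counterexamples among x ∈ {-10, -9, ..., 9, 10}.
Counterexamples in [-10, 10]: {-10, -9, -8, -7, -6, -5, -4, -3, -2, -1, 0, 1, 2, 3, 4, 5, 6, 7, 8, 9, 10}.

Counting them gives 21 values.

Answer: 21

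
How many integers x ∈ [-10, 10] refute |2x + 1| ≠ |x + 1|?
Counterexamples in [-10, 10]: {0}.

Counting them gives 1 values.

Answer: 1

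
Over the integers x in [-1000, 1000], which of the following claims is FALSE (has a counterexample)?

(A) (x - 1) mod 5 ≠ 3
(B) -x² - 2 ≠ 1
(A) x = -1: LHS = ((-1) - 1) mod 5 = (-2) mod 5 = 3; 3 ≠ 3 — FAILS

(B) Over all integers in [-1000, 1000], LHS − RHS is always negative; it is closest to 0 at x = 0, where it equals -3:
x = 0: LHS = -0² - 2 = -2; -2 ≠ 1 — holds
At the ends of the range:
x = -1000: LHS = -(-1000)² - 2 = -1000002; -1000002 ≠ 1 — holds
x = 1000: LHS = -1000² - 2 = -1000002; -1000002 ≠ 1 — holds
Hence LHS − RHS is never 0, i.e. the two sides are never equal, so the relation holds for every integer in [-1000, 1000].

Only (A) has a counterexample.

Answer: A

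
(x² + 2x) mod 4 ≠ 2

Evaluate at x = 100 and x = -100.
x = 100: LHS = (100² + 2·100) mod 4 = 10200 mod 4 = 0; 0 ≠ 2 — holds
x = -100: LHS = ((-100)² + 2·(-100)) mod 4 = 9800 mod 4 = 0; 0 ≠ 2 — holds

Answer: Yes, holds for both x = 100 and x = -100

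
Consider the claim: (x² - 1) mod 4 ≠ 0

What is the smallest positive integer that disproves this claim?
Testing positive integers:
x = 1: LHS = (1² - 1) mod 4 = 0 mod 4 = 0; 0 ≠ 0 — FAILS  ← smallest positive counterexample

Answer: x = 1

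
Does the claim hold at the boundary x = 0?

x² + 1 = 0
x = 0: LHS = 0² + 1 = 1; 1 = 0 — FAILS

The relation fails at x = 0, so x = 0 is a counterexample.

Answer: No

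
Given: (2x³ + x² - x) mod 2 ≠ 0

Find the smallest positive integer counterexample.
Testing positive integers:
x = 1: LHS = (2·1³ + 1² - 1) mod 2 = 2 mod 2 = 0; 0 ≠ 0 — FAILS  ← smallest positive counterexample

Answer: x = 1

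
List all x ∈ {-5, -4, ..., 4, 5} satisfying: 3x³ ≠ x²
Holds for: {-5, -4, -3, -2, -1, 1, 2, 3, 4, 5}
Fails for: {0}

Answer: {-5, -4, -3, -2, -1, 1, 2, 3, 4, 5}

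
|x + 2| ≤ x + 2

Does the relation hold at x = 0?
x = 0: LHS = |0 + 2| = |2| = 2, RHS = 0 + 2 = 2; 2 ≤ 2 — holds

The relation is satisfied at x = 0.

Answer: Yes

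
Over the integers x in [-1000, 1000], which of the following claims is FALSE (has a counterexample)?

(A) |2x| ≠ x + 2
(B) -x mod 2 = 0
(A) x = 2: LHS = |2·2| = |4| = 4, RHS = 2 + 2 = 4; 4 ≠ 4 — FAILS
(B) x = 1: LHS = (-1) mod 2 = 1; 1 = 0 — FAILS

Answer: Both A and B are false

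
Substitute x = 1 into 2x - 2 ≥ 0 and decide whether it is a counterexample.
Substitute x = 1 into the relation:
x = 1: LHS = 2·1 - 2 = 0; 0 ≥ 0 — holds

The claim holds here, so x = 1 is not a counterexample. (A counterexample exists elsewhere, e.g. x = 0.)

Answer: No, x = 1 is not a counterexample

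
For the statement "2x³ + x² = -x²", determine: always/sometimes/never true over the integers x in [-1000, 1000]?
Holds at x = 0: LHS = 2·0³ + 0² = 0, RHS = -0² = 0; 0 = 0 — holds
Fails at x = 1: LHS = 2·1³ + 1² = 3, RHS = -1² = -1; 3 = -1 — FAILS
It is satisfied by some integers in the range but not all.

Answer: Sometimes true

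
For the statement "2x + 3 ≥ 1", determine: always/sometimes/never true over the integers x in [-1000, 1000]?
Holds at x = 0: LHS = 2·0 + 3 = 3; 3 ≥ 1 — holds
Fails at x = -2: LHS = 2·(-2) + 3 = -1; -1 ≥ 1 — FAILS
It is satisfied by some integers in the range but not all.

Answer: Sometimes true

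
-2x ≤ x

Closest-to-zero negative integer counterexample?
Testing negative integers from -1 downward:
x = -1: LHS = -2·(-1) = 2; 2 ≤ -1 — FAILS  ← closest negative counterexample to 0

Answer: x = -1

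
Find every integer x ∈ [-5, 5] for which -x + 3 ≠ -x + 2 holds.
Over all integers in [-5, 5], LHS − RHS is always positive; it is smallest at x = 0, where it equals 1:
x = 0: LHS = -0 + 3 = 3, RHS = -0 + 2 = 2; 3 ≠ 2 — holds
At the ends of the range:
x = -5: LHS = -(-5) + 3 = 8, RHS = -(-5) + 2 = 7; 8 ≠ 7 — holds
x = 5: LHS = -5 + 3 = -2, RHS = -5 + 2 = -3; -2 ≠ -3 — holds
Hence LHS − RHS is never 0, i.e. the two sides are never equal, so the relation holds for every integer in [-5, 5].

Answer: All integers in [-5, 5]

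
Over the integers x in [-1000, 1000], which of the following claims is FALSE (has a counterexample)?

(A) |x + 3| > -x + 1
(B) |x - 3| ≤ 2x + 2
(A) x = -1: LHS = |(-1) + 3| = |2| = 2, RHS = -(-1) + 1 = 2; 2 > 2 — FAILS
(B) x = 0: LHS = |0 - 3| = |-3| = 3, RHS = 2·0 + 2 = 2; 3 ≤ 2 — FAILS

Answer: Both A and B are false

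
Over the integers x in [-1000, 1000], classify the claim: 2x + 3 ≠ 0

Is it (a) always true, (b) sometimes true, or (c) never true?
Track d = LHS − RHS over the integers in [-1000, 1000]. Equality would need d = 0, but d changes sign only between consecutive integers, jumping over 0:
x = -2: LHS = 2·(-2) + 3 = -1; -1 ≠ 0 — holds  (d = -1)
x = -1: LHS = 2·(-1) + 3 = 1; 1 ≠ 0 — holds  (d = 1)
Away from these crossings d keeps a constant sign, and checking every integer in [-1000, 1000] confirms d ≠ 0 throughout. Hence the two sides are never equal, so the relation holds for every integer in [-1000, 1000].

No counterexample exists.

Answer: Always true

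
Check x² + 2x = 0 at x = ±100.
x = 100: LHS = 100² + 2·100 = 10200; 10200 = 0 — FAILS
x = -100: LHS = (-100)² + 2·(-100) = 9800; 9800 = 0 — FAILS

Answer: No, fails for both x = 100 and x = -100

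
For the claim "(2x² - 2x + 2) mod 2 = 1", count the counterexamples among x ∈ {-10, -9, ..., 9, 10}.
Counterexamples in [-10, 10]: {-10, -9, -8, -7, -6, -5, -4, -3, -2, -1, 0, 1, 2, 3, 4, 5, 6, 7, 8, 9, 10}.

Counting them gives 21 values.

Answer: 21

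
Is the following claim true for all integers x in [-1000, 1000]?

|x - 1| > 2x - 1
The claim fails at x = 1:
x = 1: LHS = |1 - 1| = |0| = 0, RHS = 2·1 - 1 = 1; 0 > 1 — FAILS

Because a single integer refutes it, the statement is false.

Answer: False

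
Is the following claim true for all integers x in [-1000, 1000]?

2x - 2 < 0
The claim fails at x = 1:
x = 1: LHS = 2·1 - 2 = 0; 0 < 0 — FAILS

Because a single integer refutes it, the statement is false.

Answer: False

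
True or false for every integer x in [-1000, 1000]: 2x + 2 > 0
The claim fails at x = -1:
x = -1: LHS = 2·(-1) + 2 = 0; 0 > 0 — FAILS

Because a single integer refutes it, the statement is false.

Answer: False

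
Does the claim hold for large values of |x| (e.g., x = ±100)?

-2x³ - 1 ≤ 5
x = 100: LHS = -2·100³ - 1 = -2000001; -2000001 ≤ 5 — holds
x = -100: LHS = -2·(-100)³ - 1 = 1999999; 1999999 ≤ 5 — FAILS

Answer: Partially: holds for x = 100, fails for x = -100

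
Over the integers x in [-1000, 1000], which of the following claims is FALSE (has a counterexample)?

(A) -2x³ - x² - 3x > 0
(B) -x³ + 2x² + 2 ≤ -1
(A) x = 0: LHS = -2·0³ - 0² - 3·0 = 0; 0 > 0 — FAILS
(B) x = 0: LHS = -0³ + 2·0² + 2 = 2; 2 ≤ -1 — FAILS

Answer: Both A and B are false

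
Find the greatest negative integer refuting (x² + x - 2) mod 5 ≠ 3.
Testing negative integers from -1 downward:
x = -1: LHS = ((-1)² + (-1) - 2) mod 5 = (-2) mod 5 = 3; 3 ≠ 3 — FAILS  ← closest negative counterexample to 0

Answer: x = -1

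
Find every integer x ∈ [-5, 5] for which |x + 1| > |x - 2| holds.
Holds for: {1, 2, 3, 4, 5}
Fails for: {-5, -4, -3, -2, -1, 0}

Answer: {1, 2, 3, 4, 5}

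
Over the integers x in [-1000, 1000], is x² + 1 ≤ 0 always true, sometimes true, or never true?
Over all integers in [-1000, 1000], LHS − RHS is smallest at x = 0, where it equals 1:
x = 0: LHS = 0² + 1 = 1; 1 ≤ 0 — FAILS
At the ends of the range:
x = -1000: LHS = (-1000)² + 1 = 1000001; 1000001 ≤ 0 — FAILS
x = 1000: LHS = 1000² + 1 = 1000001; 1000001 ≤ 0 — FAILS
Hence LHS − RHS is never zero or negative, i.e. LHS > RHS throughout, so the claimed relation (≤) fails for every integer in [-1000, 1000].

No integer in the range satisfies it.

Answer: Never true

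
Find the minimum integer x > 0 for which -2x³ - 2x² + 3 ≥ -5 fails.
Testing positive integers:
x = 1: LHS = -2·1³ - 2·1² + 3 = -1; -1 ≥ -5 — holds
x = 2: LHS = -2·2³ - 2·2² + 3 = -21; -21 ≥ -5 — FAILS  ← smallest positive counterexample

Answer: x = 2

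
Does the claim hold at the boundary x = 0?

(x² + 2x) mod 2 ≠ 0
x = 0: LHS = (0² + 2·0) mod 2 = 0 mod 2 = 0; 0 ≠ 0 — FAILS

The relation fails at x = 0, so x = 0 is a counterexample.

Answer: No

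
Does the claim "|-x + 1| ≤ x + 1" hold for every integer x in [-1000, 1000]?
The claim fails at x = -1:
x = -1: LHS = |-(-1) + 1| = |2| = 2, RHS = (-1) + 1 = 0; 2 ≤ 0 — FAILS

Because a single integer refutes it, the statement is false.

Answer: False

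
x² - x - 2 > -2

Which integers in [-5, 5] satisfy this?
Holds for: {-5, -4, -3, -2, -1, 2, 3, 4, 5}
Fails for: {0, 1}

Answer: {-5, -4, -3, -2, -1, 2, 3, 4, 5}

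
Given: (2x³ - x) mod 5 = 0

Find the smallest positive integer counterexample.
Testing positive integers:
x = 1: LHS = (2·1³ - 1) mod 5 = 1 mod 5 = 1; 1 = 0 — FAILS  ← smallest positive counterexample

Answer: x = 1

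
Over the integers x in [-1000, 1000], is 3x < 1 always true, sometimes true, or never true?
Holds at x = 0: LHS = 3·0 = 0; 0 < 1 — holds
Fails at x = 1: LHS = 3·1 = 3; 3 < 1 — FAILS
It is satisfied by some integers in the range but not all.

Answer: Sometimes true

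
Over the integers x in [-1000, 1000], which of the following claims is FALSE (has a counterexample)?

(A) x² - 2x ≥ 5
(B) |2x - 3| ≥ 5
(A) x = 0: LHS = 0² - 2·0 = 0; 0 ≥ 5 — FAILS
(B) x = 0: LHS = |2·0 - 3| = |-3| = 3; 3 ≥ 5 — FAILS

Answer: Both A and B are false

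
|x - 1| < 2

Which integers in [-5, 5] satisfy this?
Holds for: {0, 1, 2}
Fails for: {-5, -4, -3, -2, -1, 3, 4, 5}

Answer: {0, 1, 2}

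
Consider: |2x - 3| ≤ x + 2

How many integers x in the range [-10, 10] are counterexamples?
Counterexamples in [-10, 10]: {-10, -9, -8, -7, -6, -5, -4, -3, -2, -1, 0, 6, 7, 8, 9, 10}.

Counting them gives 16 values.

Answer: 16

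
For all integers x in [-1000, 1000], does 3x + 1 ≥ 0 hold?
The claim fails at x = -1:
x = -1: LHS = 3·(-1) + 1 = -2; -2 ≥ 0 — FAILS

Because a single integer refutes it, the statement is false.

Answer: False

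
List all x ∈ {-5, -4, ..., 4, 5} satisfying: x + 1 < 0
Holds for: {-5, -4, -3, -2}
Fails for: {-1, 0, 1, 2, 3, 4, 5}

Answer: {-5, -4, -3, -2}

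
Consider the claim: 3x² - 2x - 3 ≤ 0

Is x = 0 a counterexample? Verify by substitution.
Substitute x = 0 into the relation:
x = 0: LHS = 3·0² - 2·0 - 3 = -3; -3 ≤ 0 — holds

The claim holds here, so x = 0 is not a counterexample. (A counterexample exists elsewhere, e.g. x = -1.)

Answer: No, x = 0 is not a counterexample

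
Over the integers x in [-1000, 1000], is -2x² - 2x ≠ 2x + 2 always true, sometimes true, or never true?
Holds at x = 0: LHS = -2·0² - 2·0 = 0, RHS = 2·0 + 2 = 2; 0 ≠ 2 — holds
Fails at x = -1: LHS = -2·(-1)² - 2·(-1) = 0, RHS = 2·(-1) + 2 = 0; 0 ≠ 0 — FAILS
It is satisfied by some integers in the range but not all.

Answer: Sometimes true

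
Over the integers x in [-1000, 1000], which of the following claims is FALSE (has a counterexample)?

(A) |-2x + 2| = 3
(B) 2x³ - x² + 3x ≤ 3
(A) x = 0: LHS = |-2·0 + 2| = |2| = 2; 2 = 3 — FAILS
(B) x = 1: LHS = 2·1³ - 1² + 3·1 = 4; 4 ≤ 3 — FAILS

Answer: Both A and B are false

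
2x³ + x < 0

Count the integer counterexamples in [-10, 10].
Counterexamples in [-10, 10]: {0, 1, 2, 3, 4, 5, 6, 7, 8, 9, 10}.

Counting them gives 11 values.

Answer: 11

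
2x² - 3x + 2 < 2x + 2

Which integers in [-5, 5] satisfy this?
Holds for: {1, 2}
Fails for: {-5, -4, -3, -2, -1, 0, 3, 4, 5}

Answer: {1, 2}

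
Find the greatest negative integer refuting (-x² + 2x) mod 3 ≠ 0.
Testing negative integers from -1 downward:
x = -1: LHS = (-(-1)² + 2·(-1)) mod 3 = (-3) mod 3 = 0; 0 ≠ 0 — FAILS  ← closest negative counterexample to 0

Answer: x = -1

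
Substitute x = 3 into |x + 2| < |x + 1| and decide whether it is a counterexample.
Substitute x = 3 into the relation:
x = 3: LHS = |3 + 2| = |5| = 5, RHS = |3 + 1| = |4| = 4; 5 < 4 — FAILS

Since the claim fails at x = 3, this value is a counterexample.

Answer: Yes, x = 3 is a counterexample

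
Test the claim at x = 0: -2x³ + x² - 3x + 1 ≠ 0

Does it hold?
x = 0: LHS = -2·0³ + 0² - 3·0 + 1 = 1; 1 ≠ 0 — holds

The relation is satisfied at x = 0.

Answer: Yes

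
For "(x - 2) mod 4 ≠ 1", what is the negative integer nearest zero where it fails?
Testing negative integers from -1 downward:
x = -1: LHS = ((-1) - 2) mod 4 = (-3) mod 4 = 1; 1 ≠ 1 — FAILS  ← closest negative counterexample to 0

Answer: x = -1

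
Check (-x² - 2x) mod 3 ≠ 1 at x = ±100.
x = 100: LHS = (-100² - 2·100) mod 3 = (-10200) mod 3 = 0; 0 ≠ 1 — holds
x = -100: LHS = (-(-100)² - 2·(-100)) mod 3 = (-9800) mod 3 = 1; 1 ≠ 1 — FAILS

Answer: Partially: holds for x = 100, fails for x = -100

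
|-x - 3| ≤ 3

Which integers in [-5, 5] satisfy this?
Holds for: {-5, -4, -3, -2, -1, 0}
Fails for: {1, 2, 3, 4, 5}

Answer: {-5, -4, -3, -2, -1, 0}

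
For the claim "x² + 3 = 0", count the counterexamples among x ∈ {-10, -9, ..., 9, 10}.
Counterexamples in [-10, 10]: {-10, -9, -8, -7, -6, -5, -4, -3, -2, -1, 0, 1, 2, 3, 4, 5, 6, 7, 8, 9, 10}.

Counting them gives 21 values.

Answer: 21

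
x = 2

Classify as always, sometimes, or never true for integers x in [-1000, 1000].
Holds at x = 2: 2 = 2 — holds
Fails at x = 0: 0 = 2 — FAILS
It is satisfied by some integers in the range but not all.

Answer: Sometimes true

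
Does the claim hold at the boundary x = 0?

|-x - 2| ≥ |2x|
x = 0: LHS = |-0 - 2| = |-2| = 2, RHS = |2·0| = |0| = 0; 2 ≥ 0 — holds

The relation is satisfied at x = 0.

Answer: Yes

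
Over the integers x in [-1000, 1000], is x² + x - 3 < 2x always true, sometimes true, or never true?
Holds at x = 0: LHS = 0² + 0 - 3 = -3, RHS = 2·0 = 0; -3 < 0 — holds
Fails at x = -2: LHS = (-2)² + (-2) - 3 = -1, RHS = 2·(-2) = -4; -1 < -4 — FAILS
It is satisfied by some integers in the range but not all.

Answer: Sometimes true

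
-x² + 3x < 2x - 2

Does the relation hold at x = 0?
x = 0: LHS = -0² + 3·0 = 0, RHS = 2·0 - 2 = -2; 0 < -2 — FAILS

The relation fails at x = 0, so x = 0 is a counterexample.

Answer: No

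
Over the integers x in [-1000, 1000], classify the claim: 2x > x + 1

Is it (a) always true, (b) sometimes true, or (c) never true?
Holds at x = 2: LHS = 2·2 = 4, RHS = 2 + 1 = 3; 4 > 3 — holds
Fails at x = 0: LHS = 2·0 = 0, RHS = 0 + 1 = 1; 0 > 1 — FAILS
It is satisfied by some integers in the range but not all.

Answer: Sometimes true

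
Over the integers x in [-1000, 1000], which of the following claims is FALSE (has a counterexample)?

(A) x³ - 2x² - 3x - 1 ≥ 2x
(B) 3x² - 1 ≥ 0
(A) x = 0: LHS = 0³ - 2·0² - 3·0 - 1 = -1, RHS = 2·0 = 0; -1 ≥ 0 — FAILS
(B) x = 0: LHS = 3·0² - 1 = -1; -1 ≥ 0 — FAILS

Answer: Both A and B are false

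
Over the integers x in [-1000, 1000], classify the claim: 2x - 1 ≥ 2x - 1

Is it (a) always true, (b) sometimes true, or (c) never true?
Over all integers in [-1000, 1000], LHS − RHS is smallest at x = 0, where it equals 0:
x = 0: LHS = 2·0 - 1 = -1, RHS = 2·0 - 1 = -1; -1 ≥ -1 — holds
At the ends of the range:
x = -1000: LHS = 2·(-1000) - 1 = -2001, RHS = 2·(-1000) - 1 = -2001; -2001 ≥ -2001 — holds
x = 1000: LHS = 2·1000 - 1 = 1999, RHS = 2·1000 - 1 = 1999; 1999 ≥ 1999 — holds
Hence LHS − RHS is never negative, i.e. LHS ≥ RHS throughout, so the relation holds for every integer in [-1000, 1000].

No counterexample exists.

Answer: Always true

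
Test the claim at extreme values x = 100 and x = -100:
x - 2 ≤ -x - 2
x = 100: LHS = 100 - 2 = 98, RHS = -100 - 2 = -102; 98 ≤ -102 — FAILS
x = -100: LHS = (-100) - 2 = -102, RHS = -(-100) - 2 = 98; -102 ≤ 98 — holds

Answer: Partially: fails for x = 100, holds for x = -100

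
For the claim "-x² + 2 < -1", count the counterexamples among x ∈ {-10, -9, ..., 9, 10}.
Counterexamples in [-10, 10]: {-1, 0, 1}.

Counting them gives 3 values.

Answer: 3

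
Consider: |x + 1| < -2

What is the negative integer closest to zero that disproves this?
Testing negative integers from -1 downward:
x = -1: LHS = |(-1) + 1| = |0| = 0; 0 < -2 — FAILS  ← closest negative counterexample to 0

Answer: x = -1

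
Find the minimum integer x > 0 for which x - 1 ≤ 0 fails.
Testing positive integers:
x = 1: LHS = 1 - 1 = 0; 0 ≤ 0 — holds
x = 2: LHS = 2 - 1 = 1; 1 ≤ 0 — FAILS  ← smallest positive counterexample

Answer: x = 2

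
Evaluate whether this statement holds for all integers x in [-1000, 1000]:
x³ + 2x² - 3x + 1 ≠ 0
Track d = LHS − RHS over the integers in [-1000, 1000]. Equality would need d = 0, but d changes sign only between consecutive integers, jumping over 0:
x = -4: LHS = (-4)³ + 2·(-4)² - 3·(-4) + 1 = -19; -19 ≠ 0 — holds  (d = -19)
x = -3: LHS = (-3)³ + 2·(-3)² - 3·(-3) + 1 = 1; 1 ≠ 0 — holds  (d = 1)
Away from these crossings d keeps a constant sign, and checking every integer in [-1000, 1000] confirms d ≠ 0 throughout. Hence the two sides are never equal, so the relation holds for every integer in [-1000, 1000].

No counterexample exists.

Answer: True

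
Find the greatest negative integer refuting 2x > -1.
Testing negative integers from -1 downward:
x = -1: LHS = 2·(-1) = -2; -2 > -1 — FAILS  ← closest negative counterexample to 0

Answer: x = -1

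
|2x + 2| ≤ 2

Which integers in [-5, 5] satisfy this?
Holds for: {-2, -1, 0}
Fails for: {-5, -4, -3, 1, 2, 3, 4, 5}

Answer: {-2, -1, 0}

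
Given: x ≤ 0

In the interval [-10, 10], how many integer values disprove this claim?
Counterexamples in [-10, 10]: {1, 2, 3, 4, 5, 6, 7, 8, 9, 10}.

Counting them gives 10 values.

Answer: 10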